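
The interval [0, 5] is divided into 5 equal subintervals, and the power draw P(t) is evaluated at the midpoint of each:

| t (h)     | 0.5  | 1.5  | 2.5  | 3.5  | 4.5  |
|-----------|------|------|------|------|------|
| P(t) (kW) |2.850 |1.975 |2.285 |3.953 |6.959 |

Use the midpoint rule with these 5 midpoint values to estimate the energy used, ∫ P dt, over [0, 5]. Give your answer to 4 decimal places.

h = 1, n = 5.
h·[y(m₁) + y(m₂) + y(m₃) + y(m₄) + y(m₅)] = 1·(18.022) = 18.0220.

18.0220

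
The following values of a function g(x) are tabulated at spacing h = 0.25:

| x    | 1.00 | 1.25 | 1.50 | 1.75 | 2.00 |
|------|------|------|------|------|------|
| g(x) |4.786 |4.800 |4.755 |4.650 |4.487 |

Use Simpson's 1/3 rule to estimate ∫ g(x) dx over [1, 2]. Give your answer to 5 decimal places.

4.71525

h = 0.25, n = 4.
(h/3)·[y₀ + 4y₁ + 2y₂ + 4y₃ + y₄] = 0.083333·(56.583) = 4.71525.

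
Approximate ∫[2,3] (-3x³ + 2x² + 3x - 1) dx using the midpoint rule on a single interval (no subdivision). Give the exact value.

-27.875

M = (b−a)·f(2.5) = 1·(-27.875) = -27.875.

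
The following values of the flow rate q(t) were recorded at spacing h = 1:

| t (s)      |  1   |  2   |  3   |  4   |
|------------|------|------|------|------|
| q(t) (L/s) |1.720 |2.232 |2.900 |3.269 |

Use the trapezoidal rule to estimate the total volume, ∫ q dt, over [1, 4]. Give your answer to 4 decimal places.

h = 1, n = 3.
(h/2)·[y₀ + 2y₁ + 2y₂ + y₃] = 0.5·(15.253) = 7.6265.

7.6265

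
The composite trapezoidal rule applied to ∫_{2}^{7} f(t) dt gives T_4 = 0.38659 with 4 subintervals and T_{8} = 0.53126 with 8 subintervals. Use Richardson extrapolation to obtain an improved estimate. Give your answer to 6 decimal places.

0.579483

R = (4·T_{8} − T_4) / 3 = (4·0.53126 − 0.38659)/3 = (1.73845)/3 = 0.579483.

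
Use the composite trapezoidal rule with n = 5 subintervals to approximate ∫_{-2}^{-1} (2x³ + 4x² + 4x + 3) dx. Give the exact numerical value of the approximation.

h = (-1 − (-2))/5 = 0.2.
Nodes x₀,…,x₅ = -2, -1.8, -1.6, -1.4, -1.2, -1.
f(x) = 2x³ + 4x² + 4x + 3: f₀=-5, f₁=-2.904, f₂=-1.352, f₃=-0.248, f₄=0.504, f₅=1.
(h/2)·[f₀ + 2f₁ + 2f₂ + 2f₃ + 2f₄ + f₅] = 0.1·(-12) = -1.2.

-1.2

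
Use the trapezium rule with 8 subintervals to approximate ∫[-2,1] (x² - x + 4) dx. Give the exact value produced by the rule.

16.5703125

h = (1 − (-2))/8 = 0.375.
Nodes x₀,…,x₈ = -2, -1.625, -1.25, -0.875, -0.5, -0.125, 0.25, 0.625, 1.
f(x) = x² - x + 4: f₀=10, f₁=8.265625, f₂=6.8125, f₃=5.640625, f₄=4.75, f₅=4.140625, f₆=3.8125, f₇=3.765625, f₈=4.
(h/2)·[f₀ + 2f₁ + 2f₂ + 2f₃ + 2f₄ + 2f₅ + 2f₆ + 2f₇ + f₈] = 0.1875·(88.375) = 16.5703125.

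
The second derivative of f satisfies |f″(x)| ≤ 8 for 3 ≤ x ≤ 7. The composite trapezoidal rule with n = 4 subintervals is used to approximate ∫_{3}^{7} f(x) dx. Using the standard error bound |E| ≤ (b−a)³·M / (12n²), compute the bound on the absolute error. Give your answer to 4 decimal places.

|E| ≤ (4)³·8 / (12·4²) = 512/192 = 2.6667.

2.6667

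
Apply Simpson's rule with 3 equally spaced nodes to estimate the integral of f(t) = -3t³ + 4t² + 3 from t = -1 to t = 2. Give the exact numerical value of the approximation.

h = (2 − (-1))/2 = 1.5.
Nodes t₀,…,t₂ = -1, 0.5, 2.
f(t) = -3t³ + 4t² + 3: f₀=10, f₁=3.625, f₂=-5.
(h/3)·[f₀ + 4f₁ + f₂] = 0.5·(19.5) = 9.75.

9.75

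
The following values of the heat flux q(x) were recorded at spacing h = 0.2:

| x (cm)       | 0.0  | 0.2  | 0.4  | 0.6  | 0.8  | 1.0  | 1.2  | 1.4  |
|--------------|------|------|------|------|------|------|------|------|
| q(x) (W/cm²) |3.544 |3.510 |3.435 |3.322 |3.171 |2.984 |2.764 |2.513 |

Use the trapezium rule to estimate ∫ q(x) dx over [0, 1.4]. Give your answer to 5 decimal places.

4.44290

h = 0.2, n = 7.
(h/2)·[y₀ + 2y₁ + 2y₂ + 2y₃ + 2y₄ + 2y₅ + 2y₆ + y₇] = 0.1·(44.429) = 4.44290.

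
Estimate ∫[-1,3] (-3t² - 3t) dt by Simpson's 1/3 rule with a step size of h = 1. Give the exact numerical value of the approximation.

h = (3 − (-1))/4 = 1.
Nodes t₀,…,t₄ = -1, 0, 1, 2, 3.
f(t) = -3t² - 3t: f₀=0, f₁=0, f₂=-6, f₃=-18, f₄=-36.
(h/3)·[f₀ + 4f₁ + 2f₂ + 4f₃ + f₄] = 0.333333·(-120) = -40.

-40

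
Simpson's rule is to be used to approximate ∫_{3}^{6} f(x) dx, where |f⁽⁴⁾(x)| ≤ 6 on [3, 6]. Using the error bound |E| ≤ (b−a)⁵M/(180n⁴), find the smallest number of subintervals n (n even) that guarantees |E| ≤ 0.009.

Need 1458/(180n⁴) ≤ 0.009.
n⁴ ≥ 1458/(180·0.009) = 900 ⇒ n ≥ 5.4772, so the smallest even n is 6. (n must be even for Simpson's rule.)

6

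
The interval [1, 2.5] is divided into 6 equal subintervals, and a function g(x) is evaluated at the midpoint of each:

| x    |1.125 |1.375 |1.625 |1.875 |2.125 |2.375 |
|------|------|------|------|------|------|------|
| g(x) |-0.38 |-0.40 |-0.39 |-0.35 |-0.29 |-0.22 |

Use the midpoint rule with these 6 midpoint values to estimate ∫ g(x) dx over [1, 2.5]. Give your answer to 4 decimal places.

h = 0.25, n = 6.
h·[y(m₁) + y(m₂) + y(m₃) + y(m₄) + y(m₅) + y(m₆)] = 0.25·(-2.03) = -0.5075.

-0.5075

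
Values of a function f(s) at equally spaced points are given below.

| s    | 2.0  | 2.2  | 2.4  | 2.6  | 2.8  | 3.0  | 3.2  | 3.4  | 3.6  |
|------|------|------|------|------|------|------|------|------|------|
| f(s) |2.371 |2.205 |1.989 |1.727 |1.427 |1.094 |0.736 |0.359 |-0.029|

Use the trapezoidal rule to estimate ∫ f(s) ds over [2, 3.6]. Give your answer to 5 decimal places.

h = 0.2, n = 8.
(h/2)·[y₀ + 2y₁ + 2y₂ + 2y₃ + 2y₄ + 2y₅ + 2y₆ + 2y₇ + y₈] = 0.1·(21.416) = 2.14160.

2.14160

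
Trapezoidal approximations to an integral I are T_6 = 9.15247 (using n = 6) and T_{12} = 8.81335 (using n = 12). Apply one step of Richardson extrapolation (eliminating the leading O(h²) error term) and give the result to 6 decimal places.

R = (4·T_{12} − T_6) / 3 = (4·8.81335 − 9.15247)/3 = (26.10093)/3 = 8.700310.

8.700310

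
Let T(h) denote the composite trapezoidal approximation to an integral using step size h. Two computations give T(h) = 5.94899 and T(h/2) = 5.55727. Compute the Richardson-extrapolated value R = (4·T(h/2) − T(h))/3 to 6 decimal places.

R = (4·T(h/2) − T(h)) / 3 = (4·5.55727 − 5.94899)/3 = (16.28009)/3 = 5.426697.

5.426697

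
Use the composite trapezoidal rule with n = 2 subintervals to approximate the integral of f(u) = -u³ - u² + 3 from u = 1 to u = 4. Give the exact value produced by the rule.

h = (4 − 1)/2 = 1.5.
Nodes u₀,…,u₂ = 1, 2.5, 4.
f(u) = -u³ - u² + 3: f₀=1, f₁=-18.875, f₂=-77.
(h/2)·[f₀ + 2f₁ + f₂] = 0.75·(-113.75) = -85.3125.

-85.3125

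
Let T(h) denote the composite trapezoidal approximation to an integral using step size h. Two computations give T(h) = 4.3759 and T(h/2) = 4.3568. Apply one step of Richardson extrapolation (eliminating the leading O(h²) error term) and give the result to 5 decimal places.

R = (4·T(h/2) − T(h)) / 3 = (4·4.3568 − 4.3759)/3 = (13.0513)/3 = 4.35043.

4.35043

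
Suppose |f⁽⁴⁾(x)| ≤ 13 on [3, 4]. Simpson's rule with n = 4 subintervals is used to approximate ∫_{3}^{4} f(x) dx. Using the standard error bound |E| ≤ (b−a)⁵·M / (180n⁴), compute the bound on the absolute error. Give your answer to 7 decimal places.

0.0002821

|E| ≤ (1)⁵·13 / (180·4⁴) = 13/46080 = 0.0002821.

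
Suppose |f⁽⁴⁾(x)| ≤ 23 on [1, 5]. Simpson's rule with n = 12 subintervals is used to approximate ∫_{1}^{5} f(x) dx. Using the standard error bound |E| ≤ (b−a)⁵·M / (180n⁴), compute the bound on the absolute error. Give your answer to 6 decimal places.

|E| ≤ (4)⁵·23 / (180·12⁴) = 23552/3732480 = 0.006310.

0.006310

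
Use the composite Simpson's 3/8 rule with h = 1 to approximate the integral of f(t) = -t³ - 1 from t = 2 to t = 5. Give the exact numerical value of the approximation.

-155.25

h = (5 − 2)/3 = 1.
Nodes t₀,…,t₃ = 2, 3, 4, 5.
f(t) = -t³ - 1: f₀=-9, f₁=-28, f₂=-65, f₃=-126.
(3h/8)·[f₀ + 3f₁ + 3f₂ + f₃] = 0.375·(-414) = -155.25.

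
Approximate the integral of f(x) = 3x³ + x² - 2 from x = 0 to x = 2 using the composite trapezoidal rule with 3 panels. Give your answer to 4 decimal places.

h = (2 − 0)/3 = 0.666667.
Nodes x₀,…,x₃ = 0, 0.666667, 1.333333, 2.
f(x) = 3x³ + x² - 2: f₀=-2, f₁=-0.666667, f₂=6.888889, f₃=26.
(h/2)·[f₀ + 2f₁ + 2f₂ + f₃] = 0.333333·(36.444444) = 12.1481.

12.1481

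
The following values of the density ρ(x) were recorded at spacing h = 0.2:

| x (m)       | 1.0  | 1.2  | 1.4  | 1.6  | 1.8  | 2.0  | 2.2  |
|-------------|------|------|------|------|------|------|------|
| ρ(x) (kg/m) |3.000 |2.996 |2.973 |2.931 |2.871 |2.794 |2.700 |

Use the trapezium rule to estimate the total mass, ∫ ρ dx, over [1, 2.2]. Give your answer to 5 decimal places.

h = 0.2, n = 6.
(h/2)·[y₀ + 2y₁ + 2y₂ + 2y₃ + 2y₄ + 2y₅ + y₆] = 0.1·(34.830) = 3.48300.

3.48300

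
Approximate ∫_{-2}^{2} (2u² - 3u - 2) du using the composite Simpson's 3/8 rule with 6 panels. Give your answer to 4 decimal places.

2.6667

h = (2 − (-2))/6 = 0.666667.
Nodes u₀,…,u₆ = -2, -1.333333, -0.666667, 0, 0.666667, 1.333333, 2.
f(u) = 2u² - 3u - 2: f₀=12, f₁=5.555556, f₂=0.888889, f₃=-2, f₄=-3.111111, f₅=-2.444444, f₆=0.
(3h/8)·[f₀ + 3f₁ + 3f₂ + 2f₃ + 3f₄ + 3f₅ + f₆] = 0.25·(10.666667) = 2.6667.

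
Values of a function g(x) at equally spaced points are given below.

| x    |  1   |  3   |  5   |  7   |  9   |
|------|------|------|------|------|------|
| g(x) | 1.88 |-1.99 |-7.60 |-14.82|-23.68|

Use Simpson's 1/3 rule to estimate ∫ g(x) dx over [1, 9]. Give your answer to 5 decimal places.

h = 2, n = 4.
(h/3)·[y₀ + 4y₁ + 2y₂ + 4y₃ + y₄] = 0.666667·(-104.24) = -69.49333.

-69.49333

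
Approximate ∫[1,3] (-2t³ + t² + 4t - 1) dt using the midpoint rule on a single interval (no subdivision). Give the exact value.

-10

M = (b−a)·f(2) = 2·(-5) = -10.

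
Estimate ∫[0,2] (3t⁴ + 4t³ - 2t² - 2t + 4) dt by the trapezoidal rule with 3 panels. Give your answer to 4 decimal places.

h = (2 − 0)/3 = 0.666667.
Nodes t₀,…,t₃ = 0, 0.666667, 1.333333, 2.
f(t) = 3t⁴ + 4t³ - 2t² - 2t + 4: f₀=4, f₁=3.555556, f₂=16.740741, f₃=72.
(h/2)·[f₀ + 2f₁ + 2f₂ + f₃] = 0.333333·(116.592593) = 38.8642.

38.8642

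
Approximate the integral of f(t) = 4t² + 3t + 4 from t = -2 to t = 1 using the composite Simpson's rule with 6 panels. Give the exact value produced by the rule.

h = (1 − (-2))/6 = 0.5.
Nodes t₀,…,t₆ = -2, -1.5, -1, -0.5, 0, 0.5, 1.
f(t) = 4t² + 3t + 4: f₀=14, f₁=8.5, f₂=5, f₃=3.5, f₄=4, f₅=6.5, f₆=11.
(h/3)·[f₀ + 4f₁ + 2f₂ + 4f₃ + 2f₄ + 4f₅ + f₆] = 0.166667·(117) = 19.5.

19.5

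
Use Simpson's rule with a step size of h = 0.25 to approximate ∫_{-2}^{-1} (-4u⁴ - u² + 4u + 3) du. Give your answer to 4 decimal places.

-30.1354

h = (-1 − (-2))/4 = 0.25.
Nodes u₀,…,u₄ = -2, -1.75, -1.5, -1.25, -1.
f(u) = -4u⁴ - u² + 4u + 3: f₀=-73, f₁=-44.578125, f₂=-25.5, f₃=-13.328125, f₄=-6.
(h/3)·[f₀ + 4f₁ + 2f₂ + 4f₃ + f₄] = 0.083333·(-361.625) = -30.1354.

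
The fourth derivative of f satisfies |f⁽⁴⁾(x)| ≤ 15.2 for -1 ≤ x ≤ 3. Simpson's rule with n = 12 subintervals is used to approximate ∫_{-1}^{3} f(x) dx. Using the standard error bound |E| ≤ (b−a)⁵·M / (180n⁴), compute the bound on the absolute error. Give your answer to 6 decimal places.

0.004170

|E| ≤ (4)⁵·15.2 / (180·12⁴) = 15564.8/3732480 = 0.004170.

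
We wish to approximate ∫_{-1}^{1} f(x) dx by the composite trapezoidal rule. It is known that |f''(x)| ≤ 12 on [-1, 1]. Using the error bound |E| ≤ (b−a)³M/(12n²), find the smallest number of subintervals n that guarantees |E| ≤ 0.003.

52

Need 96/(12n²) ≤ 0.003.
n² ≥ 96/(12·0.003) = 2666.67 ⇒ n ≥ 51.6398, so the smallest n is 52.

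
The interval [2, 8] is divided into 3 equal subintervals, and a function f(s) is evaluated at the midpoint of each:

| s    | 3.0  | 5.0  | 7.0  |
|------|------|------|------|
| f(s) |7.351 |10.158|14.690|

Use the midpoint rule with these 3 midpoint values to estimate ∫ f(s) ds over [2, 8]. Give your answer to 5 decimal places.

64.39800

h = 2, n = 3.
h·[y(m₁) + y(m₂) + y(m₃)] = 2·(32.199) = 64.39800.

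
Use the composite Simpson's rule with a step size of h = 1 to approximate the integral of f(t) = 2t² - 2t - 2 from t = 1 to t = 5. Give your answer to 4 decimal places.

50.6667

h = (5 − 1)/4 = 1.
Nodes t₀,…,t₄ = 1, 2, 3, 4, 5.
f(t) = 2t² - 2t - 2: f₀=-2, f₁=2, f₂=10, f₃=22, f₄=38.
(h/3)·[f₀ + 4f₁ + 2f₂ + 4f₃ + f₄] = 0.333333·(152) = 50.6667.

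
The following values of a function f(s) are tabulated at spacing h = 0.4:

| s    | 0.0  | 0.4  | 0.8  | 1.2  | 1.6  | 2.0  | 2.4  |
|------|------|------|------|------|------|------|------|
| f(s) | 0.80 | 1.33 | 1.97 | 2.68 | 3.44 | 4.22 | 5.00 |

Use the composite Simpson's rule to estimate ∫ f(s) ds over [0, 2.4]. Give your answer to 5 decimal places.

h = 0.4, n = 6.
(h/3)·[y₀ + 4y₁ + 2y₂ + 4y₃ + 2y₄ + 4y₅ + y₆] = 0.133333·(49.54) = 6.60533.

6.60533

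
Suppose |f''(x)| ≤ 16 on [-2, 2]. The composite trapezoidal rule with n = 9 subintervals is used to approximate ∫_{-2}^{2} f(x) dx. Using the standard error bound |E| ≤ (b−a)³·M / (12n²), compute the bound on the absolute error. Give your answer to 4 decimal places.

|E| ≤ (4)³·16 / (12·9²) = 1024/972 = 1.0535.

1.0535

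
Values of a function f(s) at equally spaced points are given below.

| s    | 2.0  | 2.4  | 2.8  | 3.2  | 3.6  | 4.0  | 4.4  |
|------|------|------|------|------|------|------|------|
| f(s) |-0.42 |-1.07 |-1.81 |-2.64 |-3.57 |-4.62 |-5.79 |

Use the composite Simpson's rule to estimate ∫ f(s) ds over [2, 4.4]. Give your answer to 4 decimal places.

-6.7053

h = 0.4, n = 6.
(h/3)·[y₀ + 4y₁ + 2y₂ + 4y₃ + 2y₄ + 4y₅ + y₆] = 0.133333·(-50.29) = -6.7053.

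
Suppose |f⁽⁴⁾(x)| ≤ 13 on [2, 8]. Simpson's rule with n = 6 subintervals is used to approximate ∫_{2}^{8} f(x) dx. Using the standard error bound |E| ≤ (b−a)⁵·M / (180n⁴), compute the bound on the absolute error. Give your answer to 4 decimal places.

|E| ≤ (6)⁵·13 / (180·6⁴) = 101088/233280 = 0.4333.

0.4333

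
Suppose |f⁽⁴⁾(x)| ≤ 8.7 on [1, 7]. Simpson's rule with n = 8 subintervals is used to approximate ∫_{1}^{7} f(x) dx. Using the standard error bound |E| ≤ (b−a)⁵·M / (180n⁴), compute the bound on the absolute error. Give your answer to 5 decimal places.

0.09176

|E| ≤ (6)⁵·8.7 / (180·8⁴) = 67651.2/737280 = 0.09176.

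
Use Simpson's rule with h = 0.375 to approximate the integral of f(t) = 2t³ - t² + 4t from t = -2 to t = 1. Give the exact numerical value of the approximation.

-16.5

h = (1 − (-2))/8 = 0.375.
Nodes t₀,…,t₈ = -2, -1.625, -1.25, -0.875, -0.5, -0.125, 0.25, 0.625, 1.
f(t) = 2t³ - t² + 4t: f₀=-28, f₁=-17.72265625, f₂=-10.46875, f₃=-5.60546875, f₄=-2.5, f₅=-0.51953125, f₆=0.96875, f₇=2.59765625, f₈=5.
(h/3)·[f₀ + 4f₁ + 2f₂ + 4f₃ + 2f₄ + 4f₅ + 2f₆ + 4f₇ + f₈] = 0.125·(-132) = -16.5.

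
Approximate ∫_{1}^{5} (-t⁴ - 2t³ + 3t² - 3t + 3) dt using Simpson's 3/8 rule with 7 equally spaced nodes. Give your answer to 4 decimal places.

-837.0370

h = (5 − 1)/6 = 0.666667.
Nodes t₀,…,t₆ = 1, 1.666667, 2.333333, 3, 3.666667, 4.333333, 5.
f(t) = -t⁴ - 2t³ + 3t² - 3t + 3: f₀=0, f₁=-10.641975, f₂=-42.716049, f₃=-114, f₄=-247.012346, f₅=-469.012346, f₆=-812.
(3h/8)·[f₀ + 3f₁ + 3f₂ + 2f₃ + 3f₄ + 3f₅ + f₆] = 0.25·(-3348.148148) = -837.0370.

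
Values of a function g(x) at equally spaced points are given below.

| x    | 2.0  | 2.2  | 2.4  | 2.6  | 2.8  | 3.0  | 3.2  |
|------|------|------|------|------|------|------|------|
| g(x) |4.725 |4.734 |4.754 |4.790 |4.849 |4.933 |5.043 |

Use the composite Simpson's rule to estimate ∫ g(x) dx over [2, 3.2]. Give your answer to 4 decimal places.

5.7868

h = 0.2, n = 6.
(h/3)·[y₀ + 4y₁ + 2y₂ + 4y₃ + 2y₄ + 4y₅ + y₆] = 0.066667·(86.802) = 5.7868.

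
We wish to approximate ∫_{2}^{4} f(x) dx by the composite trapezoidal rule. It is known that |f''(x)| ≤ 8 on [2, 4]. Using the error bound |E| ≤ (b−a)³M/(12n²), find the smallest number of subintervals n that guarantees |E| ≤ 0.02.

17

Need 64/(12n²) ≤ 0.02.
n² ≥ 64/(12·0.02) = 266.667 ⇒ n ≥ 16.3299, so the smallest n is 17.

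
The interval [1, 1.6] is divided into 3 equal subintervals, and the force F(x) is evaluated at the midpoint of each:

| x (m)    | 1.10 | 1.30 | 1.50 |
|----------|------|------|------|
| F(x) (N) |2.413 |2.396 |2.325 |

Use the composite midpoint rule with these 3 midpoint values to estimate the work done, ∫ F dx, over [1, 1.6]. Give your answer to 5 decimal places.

h = 0.2, n = 3.
h·[y(m₁) + y(m₂) + y(m₃)] = 0.2·(7.134) = 1.42680.

1.42680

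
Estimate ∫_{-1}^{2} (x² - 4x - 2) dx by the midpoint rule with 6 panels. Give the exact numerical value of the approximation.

-9.0625

h = (2 − (-1))/6 = 0.5.
Midpoints m₁,…,m₆ = -0.75, -0.25, 0.25, 0.75, 1.25, 1.75.
f(m₁)=1.5625, f(m₂)=-0.9375, f(m₃)=-2.9375, f(m₄)=-4.4375, f(m₅)=-5.4375, f(m₆)=-5.9375.
h·[f(m₁) + f(m₂) + f(m₃) + f(m₄) + f(m₅) + f(m₆)] = 0.5·(-18.125) = -9.0625.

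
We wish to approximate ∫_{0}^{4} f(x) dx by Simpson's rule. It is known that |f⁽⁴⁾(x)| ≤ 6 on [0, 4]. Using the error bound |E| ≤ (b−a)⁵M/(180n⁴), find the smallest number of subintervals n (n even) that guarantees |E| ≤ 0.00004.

32

Need 6144/(180n⁴) ≤ 0.00004.
n⁴ ≥ 6144/(180·0.00004) = 853333 ⇒ n ≥ 30.3934, so the smallest even n is 32. (n must be even for Simpson's rule.)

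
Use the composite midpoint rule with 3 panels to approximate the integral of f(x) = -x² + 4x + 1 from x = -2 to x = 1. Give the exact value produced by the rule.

-5.75

h = (1 − (-2))/3 = 1.
Midpoints m₁,…,m₃ = -1.5, -0.5, 0.5.
f(m₁)=-7.25, f(m₂)=-1.25, f(m₃)=2.75.
h·[f(m₁) + f(m₂) + f(m₃)] = 1·(-5.75) = -5.75.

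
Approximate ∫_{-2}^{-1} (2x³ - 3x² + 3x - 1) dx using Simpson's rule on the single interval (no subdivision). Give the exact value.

S = (b−a)/6 · [f(-2) + 4f(-1.5) + f(-1)] = 0.166667·[(-35) + 4·(-19) + (-9)] = -20.

-20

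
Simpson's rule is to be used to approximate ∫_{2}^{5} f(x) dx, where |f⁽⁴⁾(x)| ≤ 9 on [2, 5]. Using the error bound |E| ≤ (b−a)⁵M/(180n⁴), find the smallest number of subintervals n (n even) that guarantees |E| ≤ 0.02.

Need 2187/(180n⁴) ≤ 0.02.
n⁴ ≥ 2187/(180·0.02) = 607.5 ⇒ n ≥ 4.9646, so the smallest even n is 6. (n must be even for Simpson's rule.)

6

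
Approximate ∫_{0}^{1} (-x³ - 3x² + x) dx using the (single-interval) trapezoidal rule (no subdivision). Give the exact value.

-1.5

T = (b−a)/2 · [f(0) + f(1)] = 0.5·[0 + (-3)] = -1.5.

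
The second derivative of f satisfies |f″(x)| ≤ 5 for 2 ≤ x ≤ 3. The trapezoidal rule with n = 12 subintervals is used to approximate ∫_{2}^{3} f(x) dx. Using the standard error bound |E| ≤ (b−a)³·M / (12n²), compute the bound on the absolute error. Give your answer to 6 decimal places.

0.002894

|E| ≤ (1)³·5 / (12·12²) = 5/1728 = 0.002894.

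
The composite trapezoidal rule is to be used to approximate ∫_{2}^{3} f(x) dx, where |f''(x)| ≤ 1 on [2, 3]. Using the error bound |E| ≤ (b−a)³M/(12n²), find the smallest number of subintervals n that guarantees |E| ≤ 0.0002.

21

Need 1/(12n²) ≤ 0.0002.
n² ≥ 1/(12·0.0002) = 416.667 ⇒ n ≥ 20.4124, so the smallest n is 21.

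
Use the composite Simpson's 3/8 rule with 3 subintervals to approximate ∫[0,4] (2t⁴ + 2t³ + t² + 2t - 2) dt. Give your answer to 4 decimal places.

h = (4 − 0)/3 = 1.333333.
Nodes t₀,…,t₃ = 0, 1.333333, 2.666667, 4.
f(t) = 2t⁴ + 2t³ + t² + 2t - 2: f₀=-2, f₁=13.506173, f₂=149.506173, f₃=662.
(3h/8)·[f₀ + 3f₁ + 3f₂ + f₃] = 0.5·(1149.037037) = 574.5185.

574.5185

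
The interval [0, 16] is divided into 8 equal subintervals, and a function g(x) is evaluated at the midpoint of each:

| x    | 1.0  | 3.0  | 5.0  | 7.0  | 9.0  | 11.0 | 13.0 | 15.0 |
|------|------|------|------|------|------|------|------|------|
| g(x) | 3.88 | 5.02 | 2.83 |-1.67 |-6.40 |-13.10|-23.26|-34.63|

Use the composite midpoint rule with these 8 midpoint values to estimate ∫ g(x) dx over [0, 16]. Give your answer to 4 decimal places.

h = 2, n = 8.
h·[y(m₁) + y(m₂) + y(m₃) + y(m₄) + y(m₅) + y(m₆) + y(m₇) + y(m₈)] = 2·(-67.33) = -134.6600.

-134.6600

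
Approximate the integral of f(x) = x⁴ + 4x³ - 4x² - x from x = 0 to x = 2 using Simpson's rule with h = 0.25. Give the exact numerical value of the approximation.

h = (2 − 0)/8 = 0.25.
Nodes x₀,…,x₈ = 0, 0.25, 0.5, 0.75, 1, 1.25, 1.5, 1.75, 2.
f(x) = x⁴ + 4x³ - 4x² - x: f₀=0, f₁=-0.43359375, f₂=-0.9375, f₃=-0.99609375, f₄=0, f₅=2.75390625, f₆=8.0625, f₇=16.81640625, f₈=30.
(h/3)·[f₀ + 4f₁ + 2f₂ + 4f₃ + 2f₄ + 4f₅ + 2f₆ + 4f₇ + f₈] = 0.083333·(116.8125) = 9.734375.

9.734375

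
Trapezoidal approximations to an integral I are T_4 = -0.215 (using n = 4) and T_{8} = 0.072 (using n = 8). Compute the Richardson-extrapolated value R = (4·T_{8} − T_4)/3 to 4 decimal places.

0.1677

R = (4·T_{8} − T_4) / 3 = (4·0.072 − (-0.215))/3 = (0.503)/3 = 0.1677.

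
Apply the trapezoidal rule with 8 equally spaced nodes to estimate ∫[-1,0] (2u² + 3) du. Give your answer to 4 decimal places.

3.6735

h = (0 − (-1))/7 = 0.142857.
Nodes u₀,…,u₇ = -1, -0.857143, -0.714286, -0.571429, -0.428571, -0.285714, -0.142857, 0.
f(u) = 2u² + 3: f₀=5, f₁=4.469388, f₂=4.020408, f₃=3.653061, f₄=3.367347, f₅=3.163265, f₆=3.040816, f₇=3.
(h/2)·[f₀ + 2f₁ + 2f₂ + 2f₃ + 2f₄ + 2f₅ + 2f₆ + f₇] = 0.071429·(51.428571) = 3.6735.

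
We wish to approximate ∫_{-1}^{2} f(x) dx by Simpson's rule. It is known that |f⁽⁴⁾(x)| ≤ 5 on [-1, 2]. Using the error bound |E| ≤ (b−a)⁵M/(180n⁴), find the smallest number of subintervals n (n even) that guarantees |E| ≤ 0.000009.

30

Need 1215/(180n⁴) ≤ 0.000009.
n⁴ ≥ 1215/(180·0.000009) = 750000 ⇒ n ≥ 29.4283, so the smallest even n is 30. (n must be even for Simpson's rule.)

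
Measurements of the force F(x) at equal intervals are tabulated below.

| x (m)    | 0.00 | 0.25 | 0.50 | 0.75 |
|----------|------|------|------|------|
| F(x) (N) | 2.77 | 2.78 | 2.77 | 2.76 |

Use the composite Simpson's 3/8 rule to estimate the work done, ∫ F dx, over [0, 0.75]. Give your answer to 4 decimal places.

2.0794

h = 0.25, n = 3.
(3h/8)·[y₀ + 3y₁ + 3y₂ + y₃] = 0.09375·(22.18) = 2.0794.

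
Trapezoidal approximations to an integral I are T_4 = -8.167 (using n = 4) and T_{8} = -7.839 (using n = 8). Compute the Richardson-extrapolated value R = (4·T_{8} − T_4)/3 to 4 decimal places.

R = (4·T_{8} − T_4) / 3 = (4·(-7.839) − (-8.167))/3 = (-23.189)/3 = -7.7297.

-7.7297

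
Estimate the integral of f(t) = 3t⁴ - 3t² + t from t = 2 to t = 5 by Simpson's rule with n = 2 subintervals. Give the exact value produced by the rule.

1755.375

h = (5 − 2)/2 = 1.5.
Nodes t₀,…,t₂ = 2, 3.5, 5.
f(t) = 3t⁴ - 3t² + t: f₀=38, f₁=416.9375, f₂=1805.
(h/3)·[f₀ + 4f₁ + f₂] = 0.5·(3510.75) = 1755.375.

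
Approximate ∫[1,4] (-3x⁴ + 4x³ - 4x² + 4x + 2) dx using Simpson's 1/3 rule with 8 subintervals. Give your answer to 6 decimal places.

h = (4 − 1)/8 = 0.375.
Nodes x₀,…,x₈ = 1, 1.375, 1.75, 2.125, 2.5, 2.875, 3.25, 3.625, 4.
f(x) = -3x⁴ + 4x³ - 4x² + 4x + 2: f₀=3, f₁=-0.387451171875, f₂=-9.94921875, f₃=-30.352294921875, f₄=-67.6875, f₅=-129.469482421875, f₆=-224.63671875, f₇=-363.551513671875, f₈=-558.
(h/3)·[f₀ + 4f₁ + 2f₂ + 4f₃ + 2f₄ + 4f₅ + 2f₆ + 4f₇ + f₈] = 0.125·(-3254.58984375) = -406.823730.

-406.823730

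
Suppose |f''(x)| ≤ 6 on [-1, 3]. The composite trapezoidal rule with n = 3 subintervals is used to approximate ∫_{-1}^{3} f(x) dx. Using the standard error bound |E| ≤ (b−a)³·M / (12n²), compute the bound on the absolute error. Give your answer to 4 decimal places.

|E| ≤ (4)³·6 / (12·3²) = 384/108 = 3.5556.

3.5556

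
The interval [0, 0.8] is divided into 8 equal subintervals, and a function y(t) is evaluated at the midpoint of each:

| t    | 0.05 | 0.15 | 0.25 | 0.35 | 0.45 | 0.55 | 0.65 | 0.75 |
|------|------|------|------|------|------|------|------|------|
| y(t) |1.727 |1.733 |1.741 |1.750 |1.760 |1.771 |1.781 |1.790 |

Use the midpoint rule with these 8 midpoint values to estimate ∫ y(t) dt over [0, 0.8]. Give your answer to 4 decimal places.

h = 0.1, n = 8.
h·[y(m₁) + y(m₂) + y(m₃) + y(m₄) + y(m₅) + y(m₆) + y(m₇) + y(m₈)] = 0.1·(14.053) = 1.4053.

1.4053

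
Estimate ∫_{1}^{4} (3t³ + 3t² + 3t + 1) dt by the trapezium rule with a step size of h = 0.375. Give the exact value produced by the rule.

281.54296875

h = (4 − 1)/8 = 0.375.
Nodes t₀,…,t₈ = 1, 1.375, 1.75, 2.125, 2.5, 2.875, 3.25, 3.625, 4.
f(t) = 3t³ + 3t² + 3t + 1: f₀=10, f₁=18.595703125, f₂=31.515625, f₃=49.708984375, f₄=74.125, f₅=105.712890625, f₆=145.421875, f₇=194.201171875, f₈=253.
(h/2)·[f₀ + 2f₁ + 2f₂ + 2f₃ + 2f₄ + 2f₅ + 2f₆ + 2f₇ + f₈] = 0.1875·(1501.5625) = 281.54296875.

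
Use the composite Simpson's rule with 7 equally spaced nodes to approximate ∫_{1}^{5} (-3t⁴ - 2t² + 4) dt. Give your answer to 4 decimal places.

-1941.3827

h = (5 − 1)/6 = 0.666667.
Nodes t₀,…,t₆ = 1, 1.666667, 2.333333, 3, 3.666667, 4.333333, 5.
f(t) = -3t⁴ - 2t² + 4: f₀=-1, f₁=-24.703704, f₂=-95.814815, f₃=-257, f₄=-565.148148, f₅=-1091.370370, f₆=-1921.
(h/3)·[f₀ + 4f₁ + 2f₂ + 4f₃ + 2f₄ + 4f₅ + f₆] = 0.222222·(-8736.222222) = -1941.3827.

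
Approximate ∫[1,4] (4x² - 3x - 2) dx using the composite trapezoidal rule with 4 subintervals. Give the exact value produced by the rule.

h = (4 − 1)/4 = 0.75.
Nodes x₀,…,x₄ = 1, 1.75, 2.5, 3.25, 4.
f(x) = 4x² - 3x - 2: f₀=-1, f₁=5, f₂=15.5, f₃=30.5, f₄=50.
(h/2)·[f₀ + 2f₁ + 2f₂ + 2f₃ + f₄] = 0.375·(151) = 56.625.

56.625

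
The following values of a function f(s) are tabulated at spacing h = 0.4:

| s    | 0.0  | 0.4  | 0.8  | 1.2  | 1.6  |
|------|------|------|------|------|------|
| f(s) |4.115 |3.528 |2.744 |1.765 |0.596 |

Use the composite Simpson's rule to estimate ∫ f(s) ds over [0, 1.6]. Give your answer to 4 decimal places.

h = 0.4, n = 4.
(h/3)·[y₀ + 4y₁ + 2y₂ + 4y₃ + y₄] = 0.133333·(31.371) = 4.1828.

4.1828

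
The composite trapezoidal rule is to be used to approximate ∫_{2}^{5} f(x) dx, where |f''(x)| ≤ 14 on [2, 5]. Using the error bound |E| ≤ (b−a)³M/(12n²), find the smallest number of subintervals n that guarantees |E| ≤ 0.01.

57

Need 378/(12n²) ≤ 0.01.
n² ≥ 378/(12·0.01) = 3150 ⇒ n ≥ 56.1249, so the smallest n is 57.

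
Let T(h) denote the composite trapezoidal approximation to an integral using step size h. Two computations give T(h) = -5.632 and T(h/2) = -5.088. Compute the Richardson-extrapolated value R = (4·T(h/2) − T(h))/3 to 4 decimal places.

-4.9067

R = (4·T(h/2) − T(h)) / 3 = (4·(-5.088) − (-5.632))/3 = (-14.720)/3 = -4.9067.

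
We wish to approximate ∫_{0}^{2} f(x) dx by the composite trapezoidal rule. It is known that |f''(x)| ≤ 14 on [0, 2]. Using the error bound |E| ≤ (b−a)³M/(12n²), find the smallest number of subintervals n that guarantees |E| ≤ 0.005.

Need 112/(12n²) ≤ 0.005.
n² ≥ 112/(12·0.005) = 1866.67 ⇒ n ≥ 43.2049, so the smallest n is 44.

44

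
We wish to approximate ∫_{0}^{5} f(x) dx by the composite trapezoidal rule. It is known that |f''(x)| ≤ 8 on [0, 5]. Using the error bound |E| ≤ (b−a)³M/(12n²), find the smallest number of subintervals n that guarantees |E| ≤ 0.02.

Need 1000/(12n²) ≤ 0.02.
n² ≥ 1000/(12·0.02) = 4166.67 ⇒ n ≥ 64.5497, so the smallest n is 65.

65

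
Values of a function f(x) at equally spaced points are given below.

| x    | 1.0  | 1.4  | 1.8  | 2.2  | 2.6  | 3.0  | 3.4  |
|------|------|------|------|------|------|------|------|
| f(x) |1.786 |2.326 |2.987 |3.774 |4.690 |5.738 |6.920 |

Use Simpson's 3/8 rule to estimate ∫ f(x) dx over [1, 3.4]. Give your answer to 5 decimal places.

9.52155

h = 0.4, n = 6.
(3h/8)·[y₀ + 3y₁ + 3y₂ + 2y₃ + 3y₄ + 3y₅ + y₆] = 0.15·(63.477) = 9.52155.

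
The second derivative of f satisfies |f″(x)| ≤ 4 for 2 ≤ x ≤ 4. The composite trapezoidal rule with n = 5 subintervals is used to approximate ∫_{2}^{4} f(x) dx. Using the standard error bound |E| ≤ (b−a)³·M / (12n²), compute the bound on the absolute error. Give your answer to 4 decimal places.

|E| ≤ (2)³·4 / (12·5²) = 32/300 = 0.1067.

0.1067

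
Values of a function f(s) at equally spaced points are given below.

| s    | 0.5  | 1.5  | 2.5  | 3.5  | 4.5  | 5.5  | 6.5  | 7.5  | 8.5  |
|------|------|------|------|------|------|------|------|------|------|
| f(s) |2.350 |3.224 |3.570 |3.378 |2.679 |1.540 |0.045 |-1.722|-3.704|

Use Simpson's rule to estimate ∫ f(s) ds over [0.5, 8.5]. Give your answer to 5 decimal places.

h = 1, n = 8.
(h/3)·[y₀ + 4y₁ + 2y₂ + 4y₃ + 2y₄ + 4y₅ + 2y₆ + 4y₇ + y₈] = 0.333333·(36.914) = 12.30467.

12.30467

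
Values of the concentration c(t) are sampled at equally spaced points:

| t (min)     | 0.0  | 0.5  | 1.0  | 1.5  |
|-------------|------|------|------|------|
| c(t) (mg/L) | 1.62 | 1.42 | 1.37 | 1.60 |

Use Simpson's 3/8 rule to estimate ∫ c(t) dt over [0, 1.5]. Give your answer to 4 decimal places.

2.1731

h = 0.5, n = 3.
(3h/8)·[y₀ + 3y₁ + 3y₂ + y₃] = 0.1875·(11.59) = 2.1731.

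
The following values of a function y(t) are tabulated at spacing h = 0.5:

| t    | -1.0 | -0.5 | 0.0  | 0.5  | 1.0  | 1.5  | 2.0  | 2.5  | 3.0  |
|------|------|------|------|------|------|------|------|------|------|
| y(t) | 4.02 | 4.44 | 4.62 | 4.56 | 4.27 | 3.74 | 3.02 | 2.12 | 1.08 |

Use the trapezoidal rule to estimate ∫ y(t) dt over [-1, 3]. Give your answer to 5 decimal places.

14.66000

h = 0.5, n = 8.
(h/2)·[y₀ + 2y₁ + 2y₂ + 2y₃ + 2y₄ + 2y₅ + 2y₆ + 2y₇ + y₈] = 0.25·(58.64) = 14.66000.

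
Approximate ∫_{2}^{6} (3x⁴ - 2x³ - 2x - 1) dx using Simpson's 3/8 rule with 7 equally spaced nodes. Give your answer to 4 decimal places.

3971.1111

h = (6 − 2)/6 = 0.666667.
Nodes x₀,…,x₆ = 2, 2.666667, 3.333333, 4, 4.666667, 5.333333, 6.
f(x) = 3x⁴ - 2x³ - 2x - 1: f₀=27, f₁=107.444444, f₂=288.629630, f₃=631, f₄=1209.222222, f₅=2112.185185, f₆=3443.
(3h/8)·[f₀ + 3f₁ + 3f₂ + 2f₃ + 3f₄ + 3f₅ + f₆] = 0.25·(15884.444444) = 3971.1111.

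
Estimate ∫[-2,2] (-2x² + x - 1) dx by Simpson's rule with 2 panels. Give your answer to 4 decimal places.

h = (2 − (-2))/2 = 2.
Nodes x₀,…,x₂ = -2, 0, 2.
f(x) = -2x² + x - 1: f₀=-11, f₁=-1, f₂=-7.
(h/3)·[f₀ + 4f₁ + f₂] = 0.666667·(-22) = -14.6667.

-14.6667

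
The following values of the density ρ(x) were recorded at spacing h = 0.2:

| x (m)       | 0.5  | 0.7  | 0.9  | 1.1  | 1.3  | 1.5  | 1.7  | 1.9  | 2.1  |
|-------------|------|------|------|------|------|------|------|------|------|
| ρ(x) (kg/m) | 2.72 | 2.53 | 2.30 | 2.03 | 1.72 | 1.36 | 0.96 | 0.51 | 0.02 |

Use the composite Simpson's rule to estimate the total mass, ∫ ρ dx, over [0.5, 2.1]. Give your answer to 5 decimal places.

h = 0.2, n = 8.
(h/3)·[y₀ + 4y₁ + 2y₂ + 4y₃ + 2y₄ + 4y₅ + 2y₆ + 4y₇ + y₈] = 0.066667·(38.42) = 2.56133.

2.56133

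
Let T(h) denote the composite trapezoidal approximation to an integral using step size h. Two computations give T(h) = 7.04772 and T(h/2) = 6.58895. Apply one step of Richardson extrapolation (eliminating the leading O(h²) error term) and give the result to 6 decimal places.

6.436027

R = (4·T(h/2) − T(h)) / 3 = (4·6.58895 − 7.04772)/3 = (19.30808)/3 = 6.436027.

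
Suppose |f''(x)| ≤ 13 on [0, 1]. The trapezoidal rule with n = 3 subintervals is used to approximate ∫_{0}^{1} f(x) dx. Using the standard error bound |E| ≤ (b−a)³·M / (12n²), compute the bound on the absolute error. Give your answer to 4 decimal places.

|E| ≤ (1)³·13 / (12·3²) = 13/108 = 0.1204.

0.1204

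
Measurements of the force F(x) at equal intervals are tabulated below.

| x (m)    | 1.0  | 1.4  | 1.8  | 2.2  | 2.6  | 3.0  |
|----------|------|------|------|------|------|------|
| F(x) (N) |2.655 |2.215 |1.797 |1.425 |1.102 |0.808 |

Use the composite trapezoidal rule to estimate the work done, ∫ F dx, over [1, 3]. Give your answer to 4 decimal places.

3.3082

h = 0.4, n = 5.
(h/2)·[y₀ + 2y₁ + 2y₂ + 2y₃ + 2y₄ + y₅] = 0.2·(16.541) = 3.3082.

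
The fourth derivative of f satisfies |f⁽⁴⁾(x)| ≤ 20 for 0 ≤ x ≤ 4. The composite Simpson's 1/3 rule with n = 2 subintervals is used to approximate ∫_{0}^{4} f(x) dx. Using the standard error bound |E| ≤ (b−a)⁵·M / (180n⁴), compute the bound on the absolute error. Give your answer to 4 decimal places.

7.1111

|E| ≤ (4)⁵·20 / (180·2⁴) = 20480/2880 = 7.1111.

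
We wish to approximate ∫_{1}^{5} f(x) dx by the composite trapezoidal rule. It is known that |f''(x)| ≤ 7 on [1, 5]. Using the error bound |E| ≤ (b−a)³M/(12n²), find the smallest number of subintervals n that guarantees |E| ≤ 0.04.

Need 448/(12n²) ≤ 0.04.
n² ≥ 448/(12·0.04) = 933.333 ⇒ n ≥ 30.5505, so the smallest n is 31.

31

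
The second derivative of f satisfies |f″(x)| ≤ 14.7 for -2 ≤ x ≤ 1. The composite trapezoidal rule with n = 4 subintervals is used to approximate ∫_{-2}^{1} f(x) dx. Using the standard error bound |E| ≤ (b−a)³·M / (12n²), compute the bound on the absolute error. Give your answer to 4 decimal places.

2.0672

|E| ≤ (3)³·14.7 / (12·4²) = 396.9/192 = 2.0672.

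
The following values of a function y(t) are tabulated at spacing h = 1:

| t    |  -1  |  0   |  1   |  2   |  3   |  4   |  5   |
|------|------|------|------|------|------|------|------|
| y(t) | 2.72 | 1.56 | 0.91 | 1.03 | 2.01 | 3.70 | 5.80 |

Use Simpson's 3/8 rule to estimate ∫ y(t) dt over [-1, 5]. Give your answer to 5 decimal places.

h = 1, n = 6.
(3h/8)·[y₀ + 3y₁ + 3y₂ + 2y₃ + 3y₄ + 3y₅ + y₆] = 0.375·(35.12) = 13.17000.

13.17000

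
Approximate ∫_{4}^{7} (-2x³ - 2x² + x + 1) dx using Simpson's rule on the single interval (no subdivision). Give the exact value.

-1239

S = (b−a)/6 · [f(4) + 4f(5.5) + f(7)] = 0.5·[(-155) + 4·(-386.75) + (-776)] = -1239.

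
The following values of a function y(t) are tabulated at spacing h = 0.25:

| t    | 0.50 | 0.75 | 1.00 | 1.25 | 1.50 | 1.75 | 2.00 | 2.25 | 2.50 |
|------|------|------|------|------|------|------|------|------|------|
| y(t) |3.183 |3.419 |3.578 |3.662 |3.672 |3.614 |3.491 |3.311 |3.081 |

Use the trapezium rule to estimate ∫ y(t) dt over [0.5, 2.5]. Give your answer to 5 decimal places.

6.96975

h = 0.25, n = 8.
(h/2)·[y₀ + 2y₁ + 2y₂ + 2y₃ + 2y₄ + 2y₅ + 2y₆ + 2y₇ + y₈] = 0.125·(55.758) = 6.96975.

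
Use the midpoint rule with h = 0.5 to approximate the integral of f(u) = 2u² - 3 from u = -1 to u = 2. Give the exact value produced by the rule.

-3.125

h = (2 − (-1))/6 = 0.5.
Midpoints m₁,…,m₆ = -0.75, -0.25, 0.25, 0.75, 1.25, 1.75.
f(m₁)=-1.875, f(m₂)=-2.875, f(m₃)=-2.875, f(m₄)=-1.875, f(m₅)=0.125, f(m₆)=3.125.
h·[f(m₁) + f(m₂) + f(m₃) + f(m₄) + f(m₅) + f(m₆)] = 0.5·(-6.25) = -3.125.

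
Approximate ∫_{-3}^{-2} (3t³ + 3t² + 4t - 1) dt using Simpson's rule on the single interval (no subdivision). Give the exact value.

S = (b−a)/6 · [f(-3) + 4f(-2.5) + f(-2)] = 0.166667·[(-67) + 4·(-39.125) + (-21)] = -40.75.

-40.75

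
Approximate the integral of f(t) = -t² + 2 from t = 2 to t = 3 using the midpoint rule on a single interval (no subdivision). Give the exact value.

-4.25

M = (b−a)·f(2.5) = 1·(-4.25) = -4.25.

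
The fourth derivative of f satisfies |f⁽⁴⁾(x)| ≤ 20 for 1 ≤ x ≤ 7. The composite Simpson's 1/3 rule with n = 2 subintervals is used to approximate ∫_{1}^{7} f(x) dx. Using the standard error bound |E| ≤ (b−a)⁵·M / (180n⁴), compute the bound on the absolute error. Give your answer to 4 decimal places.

54.0000

|E| ≤ (6)⁵·20 / (180·2⁴) = 155520/2880 = 54.0000.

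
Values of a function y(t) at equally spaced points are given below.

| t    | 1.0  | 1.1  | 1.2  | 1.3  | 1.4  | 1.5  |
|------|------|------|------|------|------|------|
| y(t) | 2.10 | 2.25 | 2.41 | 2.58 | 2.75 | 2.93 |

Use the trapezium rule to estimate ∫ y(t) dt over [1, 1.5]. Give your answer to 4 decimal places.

1.2505

h = 0.1, n = 5.
(h/2)·[y₀ + 2y₁ + 2y₂ + 2y₃ + 2y₄ + y₅] = 0.05·(25.01) = 1.2505.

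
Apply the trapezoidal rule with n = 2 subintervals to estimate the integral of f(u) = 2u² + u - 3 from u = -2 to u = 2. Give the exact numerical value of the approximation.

h = (2 − (-2))/2 = 2.
Nodes u₀,…,u₂ = -2, 0, 2.
f(u) = 2u² + u - 3: f₀=3, f₁=-3, f₂=7.
(h/2)·[f₀ + 2f₁ + f₂] = 1·(4) = 4.

4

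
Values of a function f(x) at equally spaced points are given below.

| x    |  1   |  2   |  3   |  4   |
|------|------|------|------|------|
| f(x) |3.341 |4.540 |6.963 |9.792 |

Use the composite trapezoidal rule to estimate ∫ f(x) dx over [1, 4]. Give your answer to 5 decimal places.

h = 1, n = 3.
(h/2)·[y₀ + 2y₁ + 2y₂ + y₃] = 0.5·(36.139) = 18.06950.

18.06950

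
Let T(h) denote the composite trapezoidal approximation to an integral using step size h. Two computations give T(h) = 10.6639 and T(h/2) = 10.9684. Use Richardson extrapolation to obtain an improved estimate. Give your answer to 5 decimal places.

R = (4·T(h/2) − T(h)) / 3 = (4·10.9684 − 10.6639)/3 = (33.2097)/3 = 11.06990.

11.06990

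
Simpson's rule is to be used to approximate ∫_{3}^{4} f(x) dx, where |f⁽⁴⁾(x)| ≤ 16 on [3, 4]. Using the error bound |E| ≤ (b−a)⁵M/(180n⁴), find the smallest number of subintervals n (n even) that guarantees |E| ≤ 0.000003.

14

Need 16/(180n⁴) ≤ 0.000003.
n⁴ ≥ 16/(180·0.000003) = 29629.6 ⇒ n ≥ 13.1199, so the smallest even n is 14. (n must be even for Simpson's rule.)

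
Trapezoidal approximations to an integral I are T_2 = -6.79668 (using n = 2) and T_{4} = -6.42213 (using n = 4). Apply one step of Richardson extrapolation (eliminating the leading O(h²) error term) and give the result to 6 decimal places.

R = (4·T_{4} − T_2) / 3 = (4·(-6.42213) − (-6.79668))/3 = (-18.89184)/3 = -6.297280.

-6.297280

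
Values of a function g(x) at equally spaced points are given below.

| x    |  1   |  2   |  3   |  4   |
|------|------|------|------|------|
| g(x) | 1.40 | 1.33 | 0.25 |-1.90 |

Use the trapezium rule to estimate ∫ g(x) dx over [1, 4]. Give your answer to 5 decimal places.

1.33000

h = 1, n = 3.
(h/2)·[y₀ + 2y₁ + 2y₂ + y₃] = 0.5·(2.66) = 1.33000.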